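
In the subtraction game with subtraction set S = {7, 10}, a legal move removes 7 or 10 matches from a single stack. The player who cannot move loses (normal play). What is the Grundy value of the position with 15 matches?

G(0) = 0
G(1) = mex{} = 0
G(2) = mex{} = 0
G(3) = mex{} = 0
G(4) = mex{} = 0
G(5) = mex{} = 0
G(6) = mex{} = 0
G(7) = mex{0} = 1
G(8) = mex{0} = 1
G(9) = mex{0} = 1
G(10) = mex{0,0} = 1
G(11) = mex{0,0} = 1
G(12) = mex{0,0} = 1
G(13) = mex{0,0} = 1
G(14) = mex{1,0} = 2
G(15) = mex{1,0} = 2

2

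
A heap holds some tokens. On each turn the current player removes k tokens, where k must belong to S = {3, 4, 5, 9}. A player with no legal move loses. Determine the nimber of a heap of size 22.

G(0) = 0
G(1) = mex{} = 0
G(2) = mex{} = 0
G(3) = mex{0} = 1
G(4) = mex{0,0} = 1
G(5) = mex{0,0,0} = 1
G(6) = mex{1,0,0} = 2
G(7) = mex{1,1,0} = 2
G(8) = mex{1,1,1} = 0
G(9) = mex{2,1,1,0} = 3
G(10) = mex{2,2,1,0} = 3
G(11) = mex{0,2,2,0} = 1
G(12) = mex{3,0,2,1} = 4
G(13) = mex{3,3,0,1} = 2
G(14) = mex{1,3,3,1} = 0
G(15) = mex{4,1,3,2} = 0
G(16) = mex{2,4,1,2} = 0
G(17) = mex{0,2,4,0} = 1
G(18) = mex{0,0,2,3} = 1
G(19) = mex{0,0,0,3} = 1
G(20) = mex{1,0,0,1} = 2
G(21) = mex{1,1,0,4} = 2
G(22) = mex{1,1,1,2} = 0

0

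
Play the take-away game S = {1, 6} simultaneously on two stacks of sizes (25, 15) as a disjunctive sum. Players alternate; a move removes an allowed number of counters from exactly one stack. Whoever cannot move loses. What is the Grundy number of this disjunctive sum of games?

All stacks use S = {1, 6}:
G(0) = 0
G(1) = mex{0} = 1
G(2) = mex{1} = 0
G(3) = mex{0} = 1
G(4) = mex{1} = 0
G(5) = mex{0} = 1
G(6) = mex{1,0} = 2
G(7) = mex{2,1} = 0
G(8) = mex{0,0} = 1
G(9) = mex{1,1} = 0
G(10) = mex{0,0} = 1
G(11) = mex{1,1} = 0
G(12) = mex{0,2} = 1
G(13) = mex{1,0} = 2
G(14) = mex{2,1} = 0
G(15) = mex{0,0} = 1
G(16) = mex{1,1} = 0
G(17) = mex{0,0} = 1
G(18) = mex{1,1} = 0
G(19) = mex{0,2} = 1
G(20) = mex{1,0} = 2
G(21) = mex{2,1} = 0
G(22) = mex{0,0} = 1
G(23) = mex{1,1} = 0
G(24) = mex{0,0} = 1
G(25) = mex{1,1} = 0
Stack A: G(25) = 0.
Stack B: G(15) = 1.
Combined Grundy value = 0 ⊕ 1 = 1.

1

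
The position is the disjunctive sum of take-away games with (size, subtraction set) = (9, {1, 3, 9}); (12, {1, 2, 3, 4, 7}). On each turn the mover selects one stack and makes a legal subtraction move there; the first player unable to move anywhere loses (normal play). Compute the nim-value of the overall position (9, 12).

3

Stack A, S = {1, 3, 9}:
n : 0 1 2 3 4 5 6 7 8 9
G : 0 1 0 1 0 1 0 1 0 1
G_A(9) = 1.
Stack B, S = {1, 2, 3, 4, 7}:
G(0) = 0
G(1) = mex{0} = 1
G(2) = mex{1,0} = 2
G(3) = mex{2,1,0} = 3
G(4) = mex{3,2,1,0} = 4
G(5) = mex{4,3,2,1} = 0
G(6) = mex{0,4,3,2} = 1
G(7) = mex{1,0,4,3,0} = 2
G(8) = mex{2,1,0,4,1} = 3
G(9) = mex{3,2,1,0,2} = 4
G(10) = mex{4,3,2,1,3} = 0
G(11) = mex{0,4,3,2,4} = 1
G(12) = mex{1,0,4,3,0} = 2
G_B(12) = 2.
Combined Grundy value = 1 ⊕ 2 = 3.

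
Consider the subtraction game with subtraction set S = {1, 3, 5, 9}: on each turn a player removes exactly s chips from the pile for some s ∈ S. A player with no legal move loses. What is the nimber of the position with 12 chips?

0

n :  0  1  2  3  4  5  6  7  8  9 10 11 12
G :  0  1  0  1  0  1  0  1  0  1  0  1  0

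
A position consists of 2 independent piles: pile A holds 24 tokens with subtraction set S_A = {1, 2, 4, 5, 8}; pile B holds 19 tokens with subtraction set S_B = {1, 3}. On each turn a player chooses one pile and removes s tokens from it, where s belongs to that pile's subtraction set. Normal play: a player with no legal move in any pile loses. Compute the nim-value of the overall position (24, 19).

Pile A, S = {1, 2, 4, 5, 8}:
n :  0  1  2  3  4  5  6  7  8  9 10 11 12 13 14 15 16 17 18 19 20 21 22 23 24
G :  0  1  2  0  1  2  0  1  2  0  1  2  0  1  2  0  1  2  0  1  2  0  1  2  0
G_A(24) = 0.
Pile B, S = {1, 3}:
n :  0  1  2  3  4  5  6  7  8  9 10 11 12 13 14 15 16 17 18 19
G :  0  1  0  1  0  1  0  1  0  1  0  1  0  1  0  1  0  1  0  1
G_B(19) = 1.
Combined Grundy value = 0 ⊕ 1 = 1.

1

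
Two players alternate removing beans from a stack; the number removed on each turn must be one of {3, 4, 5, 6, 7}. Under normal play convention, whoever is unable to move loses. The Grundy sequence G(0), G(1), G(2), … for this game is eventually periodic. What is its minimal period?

n :  0  1  2  3  4  5  6  7  8  9 10 11 12 13 14 15 16 17 18 19 20 21
G :  0  0  0  1  1  1  2  2  2  3  0  0  0  1  1  1  2  2  2  3  0  0
G(n+10) = G(n) holds for n = 0,…,6 (a full window of length max(S) = 7), so the sequence is purely periodic with period 10.

10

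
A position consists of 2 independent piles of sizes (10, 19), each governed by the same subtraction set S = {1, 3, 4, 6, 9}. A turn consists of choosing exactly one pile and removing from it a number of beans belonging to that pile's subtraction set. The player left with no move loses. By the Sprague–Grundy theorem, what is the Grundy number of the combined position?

3

All piles use S = {1, 3, 4, 6, 9}:
n :  0  1  2  3  4  5  6  7  8  9 10 11 12 13 14 15 16 17 18 19
G :  0  1  0  1  2  3  2  0  1  4  3  2  0  1  0  1  2  3  2  0
Pile A: G(10) = 3.
Pile B: G(19) = 0.
Combined Grundy value = 3 ⊕ 0 = 3.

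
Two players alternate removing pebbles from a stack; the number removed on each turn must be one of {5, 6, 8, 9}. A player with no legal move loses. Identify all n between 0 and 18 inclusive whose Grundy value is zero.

0, 1, 2, 3, 4, 14, 15, 16, 17, 18

n :  0  1  2  3  4  5  6  7  8  9 10 11 12 13 14 15 16 17 18
G :  0  0  0  0  0  1  1  1  1  1  2  2  2  2  0  0  0  0  0
P-positions are exactly the n with G(n) = 0.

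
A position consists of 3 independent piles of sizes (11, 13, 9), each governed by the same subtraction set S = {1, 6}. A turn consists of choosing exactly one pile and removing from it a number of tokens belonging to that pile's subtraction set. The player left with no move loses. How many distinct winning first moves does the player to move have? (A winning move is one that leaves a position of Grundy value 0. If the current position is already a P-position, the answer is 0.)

All piles use S = {1, 6}:
n :  0  1  2  3  4  5  6  7  8  9 10 11 12 13
G :  0  1  0  1  0  1  2  0  1  0  1  0  1  2
Pile A: G(11) = 0.
Pile B: G(13) = 2.
Pile C: G(9) = 0.
Combined Grundy value = 0 ⊕ 2 ⊕ 0 = 2.
A winning move leaves total XOR = 0, i.e. changes one component's Grundy value g to g ⊕ X where X is the current total.
Pile A: need g' = 0⊕2 = 2. Options: 11−1→G=1, 11−6→G=1. Hits: 0.
Pile B: need g' = 2⊕2 = 0. Options: 13−1→G=1, 13−6→G=0. Hits: 1.
Pile C: need g' = 0⊕2 = 2. Options: 9−1→G=1, 9−6→G=1. Hits: 0.

1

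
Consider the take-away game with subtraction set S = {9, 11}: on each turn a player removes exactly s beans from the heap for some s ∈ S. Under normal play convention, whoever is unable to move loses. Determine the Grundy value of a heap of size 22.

n :  0  1  2  3  4  5  6  7  8  9 10 11 12 13 14 15 16 17 18 19 20 21 22
G :  0  0  0  0  0  0  0  0  0  1  1  1  1  1  1  1  1  1  2  2  0  0  0

0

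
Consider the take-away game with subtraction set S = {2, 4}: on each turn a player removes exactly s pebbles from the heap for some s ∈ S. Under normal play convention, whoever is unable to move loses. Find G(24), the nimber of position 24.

0

n :  0  1  2  3  4  5  6  7  8  9 10 11 12 13 14 15 16 17 18 19 20 21 22 23 24
G :  0  0  1  1  2  2  0  0  1  1  2  2  0  0  1  1  2  2  0  0  1  1  2  2  0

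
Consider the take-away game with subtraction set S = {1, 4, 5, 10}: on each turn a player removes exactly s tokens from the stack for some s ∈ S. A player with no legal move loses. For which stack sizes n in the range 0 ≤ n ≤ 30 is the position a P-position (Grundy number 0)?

n :  0  1  2  3  4  5  6  7  8  9 10 11 12 13 14 15 16 17 18 19 20 21 22 23 24 25 26 27 28 29 30
G :  0  1  0  1  2  3  2  3  0  1  4  0  1  2  0  1  3  0  1  2  0  1  2  0  1  2  0  1  2  0  1
P-positions are exactly the n with G(n) = 0.

0, 2, 8, 11, 14, 17, 20, 23, 26, 29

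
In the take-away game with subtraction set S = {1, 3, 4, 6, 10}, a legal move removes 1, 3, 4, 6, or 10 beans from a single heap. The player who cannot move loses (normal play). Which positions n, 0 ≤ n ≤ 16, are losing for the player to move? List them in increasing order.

n :  0  1  2  3  4  5  6  7  8  9 10 11 12 13 14 15 16
G :  0  1  0  1  2  3  2  0  1  0  1  2  3  2  0  1  0
P-positions are exactly the n with G(n) = 0.

0, 2, 7, 9, 14, 16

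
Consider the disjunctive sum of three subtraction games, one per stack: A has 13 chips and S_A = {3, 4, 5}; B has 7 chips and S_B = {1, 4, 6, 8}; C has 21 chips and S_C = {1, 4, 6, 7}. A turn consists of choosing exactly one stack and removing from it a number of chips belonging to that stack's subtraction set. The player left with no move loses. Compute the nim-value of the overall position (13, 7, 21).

2

Stack A, S = {3, 4, 5}:
G(0) = 0
G(1) = mex{} = 0
G(2) = mex{} = 0
G(3) = mex{0} = 1
G(4) = mex{0,0} = 1
G(5) = mex{0,0,0} = 1
G(6) = mex{1,0,0} = 2
G(7) = mex{1,1,0} = 2
G(8) = mex{1,1,1} = 0
G(9) = mex{2,1,1} = 0
G(10) = mex{2,2,1} = 0
G(11) = mex{0,2,2} = 1
G(12) = mex{0,0,2} = 1
G(13) = mex{0,0,0} = 1
G_A(13) = 1.
Stack B, S = {1, 4, 6, 8}:
n : 0 1 2 3 4 5 6 7
G : 0 1 0 1 2 0 1 0
G_B(7) = 0.
Stack C, S = {1, 4, 6, 7}:
G(0) = 0
G(1) = mex{0} = 1
G(2) = mex{1} = 0
G(3) = mex{0} = 1
G(4) = mex{1,0} = 2
G(5) = mex{2,1} = 0
G(6) = mex{0,0,0} = 1
G(7) = mex{1,1,1,0} = 2
G(8) = mex{2,2,0,1} = 3
G(9) = mex{3,0,1,0} = 2
G(10) = mex{2,1,2,1} = 0
G(11) = mex{0,2,0,2} = 1
G(12) = mex{1,3,1,0} = 2
G(13) = mex{2,2,2,1} = 0
G(14) = mex{0,0,3,2} = 1
G(15) = mex{1,1,2,3} = 0
G(16) = mex{0,2,0,2} = 1
G(17) = mex{1,0,1,0} = 2
G(18) = mex{2,1,2,1} = 0
G(19) = mex{0,0,0,2} = 1
G(20) = mex{1,1,1,0} = 2
G(21) = mex{2,2,0,1} = 3
G_C(21) = 3.
Combined Grundy value = 1 ⊕ 0 ⊕ 3 = 2.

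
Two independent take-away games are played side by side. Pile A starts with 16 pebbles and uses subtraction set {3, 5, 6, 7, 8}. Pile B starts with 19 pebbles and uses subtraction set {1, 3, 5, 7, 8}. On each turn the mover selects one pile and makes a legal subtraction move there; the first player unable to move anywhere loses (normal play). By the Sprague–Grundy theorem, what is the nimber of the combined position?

Pile A, S = {3, 5, 6, 7, 8}:
n :  0  1  2  3  4  5  6  7  8  9 10 11 12 13 14 15 16
G :  0  0  0  1  1  1  2  2  2  3  3  0  0  0  1  1  1
G_A(16) = 1.
Pile B, S = {1, 3, 5, 7, 8}:
n :  0  1  2  3  4  5  6  7  8  9 10 11 12 13 14 15 16 17 18 19
G :  0  1  0  1  0  1  0  1  2  3  2  3  2  3  2  0  1  0  1  0
G_B(19) = 0.
Combined Grundy value = 1 ⊕ 0 = 1.

1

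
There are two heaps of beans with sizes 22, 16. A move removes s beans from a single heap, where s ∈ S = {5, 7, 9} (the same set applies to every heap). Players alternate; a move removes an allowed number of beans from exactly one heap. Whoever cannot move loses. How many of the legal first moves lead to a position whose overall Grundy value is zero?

All heaps use S = {5, 7, 9}:
n :  0  1  2  3  4  5  6  7  8  9 10 11 12 13 14 15 16 17 18 19 20 21 22
G :  0  0  0  0  0  1  1  1  1  1  2  2  2  2  0  0  0  0  0  1  1  1  1
Heap A: G(22) = 1.
Heap B: G(16) = 0.
Combined Grundy value = 1 ⊕ 0 = 1.
A winning move leaves total XOR = 0, i.e. changes one component's Grundy value g to g ⊕ X where X is the current total.
Heap A: need g' = 1⊕1 = 0. Options: 22−5→G=0, 22−7→G=0, 22−9→G=2. Hits: 2.
Heap B: need g' = 0⊕1 = 1. Options: 16−5→G=2, 16−7→G=1, 16−9→G=1. Hits: 2.

4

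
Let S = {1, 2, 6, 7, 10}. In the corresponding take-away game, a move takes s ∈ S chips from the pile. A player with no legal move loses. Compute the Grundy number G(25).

1

n :  0  1  2  3  4  5  6  7  8  9 10 11 12 13 14 15 16 17 18 19 20 21 22 23 24 25
G :  0  1  2  0  1  2  3  4  0  1  2  0  1  2  3  4  0  1  2  0  1  2  3  4  0  1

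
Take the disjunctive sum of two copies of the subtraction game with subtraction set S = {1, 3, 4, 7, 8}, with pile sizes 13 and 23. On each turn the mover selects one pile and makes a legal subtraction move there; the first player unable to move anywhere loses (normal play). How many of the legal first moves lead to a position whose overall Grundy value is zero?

All piles use S = {1, 3, 4, 7, 8}:
G(0) = 0
G(1) = mex{0} = 1
G(2) = mex{1} = 0
G(3) = mex{0,0} = 1
G(4) = mex{1,1,0} = 2
G(5) = mex{2,0,1} = 3
G(6) = mex{3,1,0} = 2
G(7) = mex{2,2,1,0} = 3
G(8) = mex{3,3,2,1,0} = 4
G(9) = mex{4,2,3,0,1} = 5
G(10) = mex{5,3,2,1,0} = 4
G(11) = mex{4,4,3,2,1} = 0
G(12) = mex{0,5,4,3,2} = 1
G(13) = mex{1,4,5,2,3} = 0
G(14) = mex{0,0,4,3,2} = 1
G(15) = mex{1,1,0,4,3} = 2
G(16) = mex{2,0,1,5,4} = 3
G(17) = mex{3,1,0,4,5} = 2
G(18) = mex{2,2,1,0,4} = 3
G(19) = mex{3,3,2,1,0} = 4
G(20) = mex{4,2,3,0,1} = 5
G(21) = mex{5,3,2,1,0} = 4
G(22) = mex{4,4,3,2,1} = 0
G(23) = mex{0,5,4,3,2} = 1
Pile A: G(13) = 0.
Pile B: G(23) = 1.
Combined Grundy value = 0 ⊕ 1 = 1.
A winning move leaves total XOR = 0, i.e. changes one component's Grundy value g to g ⊕ X where X is the current total.
Pile A: need g' = 0⊕1 = 1. Options: 13−1→G=1, 13−3→G=4, 13−4→G=5, 13−7→G=2, 13−8→G=3. Hits: 1.
Pile B: need g' = 1⊕1 = 0. Options: 23−1→G=0, 23−3→G=5, 23−4→G=4, 23−7→G=3, 23−8→G=2. Hits: 1.

2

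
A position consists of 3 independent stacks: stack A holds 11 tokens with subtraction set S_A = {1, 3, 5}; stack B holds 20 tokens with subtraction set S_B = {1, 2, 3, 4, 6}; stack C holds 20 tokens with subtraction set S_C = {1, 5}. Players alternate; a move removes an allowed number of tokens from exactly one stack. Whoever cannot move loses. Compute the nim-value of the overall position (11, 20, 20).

1

Stack A, S = {1, 3, 5}:
n :  0  1  2  3  4  5  6  7  8  9 10 11
G :  0  1  0  1  0  1  0  1  0  1  0  1
G_A(11) = 1.
Stack B, S = {1, 2, 3, 4, 6}:
G(0) = 0
G(1) = mex{0} = 1
G(2) = mex{1,0} = 2
G(3) = mex{2,1,0} = 3
G(4) = mex{3,2,1,0} = 4
G(5) = mex{4,3,2,1} = 0
G(6) = mex{0,4,3,2,0} = 1
G(7) = mex{1,0,4,3,1} = 2
G(8) = mex{2,1,0,4,2} = 3
G(9) = mex{3,2,1,0,3} = 4
G(10) = mex{4,3,2,1,4} = 0
G(11) = mex{0,4,3,2,0} = 1
G(12) = mex{1,0,4,3,1} = 2
G(13) = mex{2,1,0,4,2} = 3
G(14) = mex{3,2,1,0,3} = 4
G(15) = mex{4,3,2,1,4} = 0
G(16) = mex{0,4,3,2,0} = 1
G(17) = mex{1,0,4,3,1} = 2
G(18) = mex{2,1,0,4,2} = 3
G(19) = mex{3,2,1,0,3} = 4
G(20) = mex{4,3,2,1,4} = 0
G_B(20) = 0.
Stack C, S = {1, 5}:
n :  0  1  2  3  4  5  6  7  8  9 10 11 12 13 14 15 16 17 18 19 20
G :  0  1  0  1  0  1  0  1  0  1  0  1  0  1  0  1  0  1  0  1  0
G_C(20) = 0.
Combined Grundy value = 1 ⊕ 0 ⊕ 0 = 1.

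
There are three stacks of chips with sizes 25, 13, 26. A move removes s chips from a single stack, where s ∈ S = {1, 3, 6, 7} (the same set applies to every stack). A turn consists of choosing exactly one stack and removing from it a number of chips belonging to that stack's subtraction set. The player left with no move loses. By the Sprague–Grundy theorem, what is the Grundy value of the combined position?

0

All stacks use S = {1, 3, 6, 7}:
n :  0  1  2  3  4  5  6  7  8  9 10 11 12 13 14 15 16 17 18 19 20 21 22 23 24 25 26
G :  0  1  0  1  0  1  2  3  2  3  2  3  0  1  0  1  0  1  2  3  2  3  2  3  0  1  0
Stack A: G(25) = 1.
Stack B: G(13) = 1.
Stack C: G(26) = 0.
Combined Grundy value = 1 ⊕ 1 ⊕ 0 = 0.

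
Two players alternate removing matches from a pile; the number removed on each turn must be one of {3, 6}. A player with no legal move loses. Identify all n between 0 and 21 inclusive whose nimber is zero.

G(0) = 0
G(1) = mex{} = 0
G(2) = mex{} = 0
G(3) = mex{0} = 1
G(4) = mex{0} = 1
G(5) = mex{0} = 1
G(6) = mex{1,0} = 2
G(7) = mex{1,0} = 2
G(8) = mex{1,0} = 2
G(9) = mex{2,1} = 0
G(10) = mex{2,1} = 0
G(11) = mex{2,1} = 0
G(12) = mex{0,2} = 1
G(13) = mex{0,2} = 1
G(14) = mex{0,2} = 1
G(15) = mex{1,0} = 2
G(16) = mex{1,0} = 2
G(17) = mex{1,0} = 2
G(18) = mex{2,1} = 0
G(19) = mex{2,1} = 0
G(20) = mex{2,1} = 0
G(21) = mex{0,2} = 1
P-positions are exactly the n with G(n) = 0.

0, 1, 2, 9, 10, 11, 18, 19, 20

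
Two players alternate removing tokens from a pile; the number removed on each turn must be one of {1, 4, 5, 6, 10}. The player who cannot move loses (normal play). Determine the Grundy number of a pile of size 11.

n :  0  1  2  3  4  5  6  7  8  9 10 11
G :  0  1  0  1  2  3  2  3  4  0  1  0

0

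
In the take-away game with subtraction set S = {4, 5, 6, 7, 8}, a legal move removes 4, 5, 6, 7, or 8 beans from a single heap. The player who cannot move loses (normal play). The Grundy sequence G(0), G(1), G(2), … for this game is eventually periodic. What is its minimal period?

n :  0  1  2  3  4  5  6  7  8  9 10 11 12 13 14 15 16 17 18 19 20 21 22 23 24 25
G :  0  0  0  0  1  1  1  1  2  2  2  2  0  0  0  0  1  1  1  1  2  2  2  2  0  0
G(n+12) = G(n) holds for n = 0,…,7 (a full window of length max(S) = 8), so the sequence is purely periodic with period 12.

12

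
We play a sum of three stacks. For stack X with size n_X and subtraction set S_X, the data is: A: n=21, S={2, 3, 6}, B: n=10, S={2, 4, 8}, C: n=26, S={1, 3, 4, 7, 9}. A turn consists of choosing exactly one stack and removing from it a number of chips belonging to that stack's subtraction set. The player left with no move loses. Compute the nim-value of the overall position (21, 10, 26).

3

Stack A, S = {2, 3, 6}:
n :  0  1  2  3  4  5  6  7  8  9 10 11 12 13 14 15 16 17 18 19 20 21
G :  0  0  1  1  2  0  3  1  2  0  0  1  1  2  0  3  1  2  0  0  1  1
G_A(21) = 1.
Stack B, S = {2, 4, 8}:
n :  0  1  2  3  4  5  6  7  8  9 10
G :  0  0  1  1  2  2  0  0  1  1  2
G_B(10) = 2.
Stack C, S = {1, 3, 4, 7, 9}:
G(0) = 0
G(1) = mex{0} = 1
G(2) = mex{1} = 0
G(3) = mex{0,0} = 1
G(4) = mex{1,1,0} = 2
G(5) = mex{2,0,1} = 3
G(6) = mex{3,1,0} = 2
G(7) = mex{2,2,1,0} = 3
G(8) = mex{3,3,2,1} = 0
G(9) = mex{0,2,3,0,0} = 1
G(10) = mex{1,3,2,1,1} = 0
G(11) = mex{0,0,3,2,0} = 1
G(12) = mex{1,1,0,3,1} = 2
G(13) = mex{2,0,1,2,2} = 3
G(14) = mex{3,1,0,3,3} = 2
G(15) = mex{2,2,1,0,2} = 3
G(16) = mex{3,3,2,1,3} = 0
G(17) = mex{0,2,3,0,0} = 1
G(18) = mex{1,3,2,1,1} = 0
G(19) = mex{0,0,3,2,0} = 1
G(20) = mex{1,1,0,3,1} = 2
G(21) = mex{2,0,1,2,2} = 3
G(22) = mex{3,1,0,3,3} = 2
G(23) = mex{2,2,1,0,2} = 3
G(24) = mex{3,3,2,1,3} = 0
G(25) = mex{0,2,3,0,0} = 1
G(26) = mex{1,3,2,1,1} = 0
G_C(26) = 0.
Combined Grundy value = 1 ⊕ 2 ⊕ 0 = 3.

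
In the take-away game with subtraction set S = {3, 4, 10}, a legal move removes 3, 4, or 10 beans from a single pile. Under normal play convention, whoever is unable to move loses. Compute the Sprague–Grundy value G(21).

0

G(0) = 0
G(1) = mex{} = 0
G(2) = mex{} = 0
G(3) = mex{0} = 1
G(4) = mex{0,0} = 1
G(5) = mex{0,0} = 1
G(6) = mex{1,0} = 2
G(7) = mex{1,1} = 0
G(8) = mex{1,1} = 0
G(9) = mex{2,1} = 0
G(10) = mex{0,2,0} = 1
G(11) = mex{0,0,0} = 1
G(12) = mex{0,0,0} = 1
G(13) = mex{1,0,1} = 2
G(14) = mex{1,1,1} = 0
G(15) = mex{1,1,1} = 0
G(16) = mex{2,1,2} = 0
G(17) = mex{0,2,0} = 1
G(18) = mex{0,0,0} = 1
G(19) = mex{0,0,0} = 1
G(20) = mex{1,0,1} = 2
G(21) = mex{1,1,1} = 0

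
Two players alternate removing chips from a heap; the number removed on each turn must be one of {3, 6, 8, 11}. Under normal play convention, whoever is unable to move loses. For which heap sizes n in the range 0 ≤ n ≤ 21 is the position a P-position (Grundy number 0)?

0, 1, 2, 14, 15, 16

n :  0  1  2  3  4  5  6  7  8  9 10 11 12 13 14 15 16 17 18 19 20 21
G :  0  0  0  1  1  1  2  2  2  3  3  3  4  4  0  0  0  1  1  1  2  2
P-positions are exactly the n with G(n) = 0.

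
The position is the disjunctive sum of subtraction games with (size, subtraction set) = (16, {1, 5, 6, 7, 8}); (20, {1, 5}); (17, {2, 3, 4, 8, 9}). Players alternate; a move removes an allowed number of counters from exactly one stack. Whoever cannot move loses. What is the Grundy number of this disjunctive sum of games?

3

Stack A, S = {1, 5, 6, 7, 8}:
n :  0  1  2  3  4  5  6  7  8  9 10 11 12 13 14 15 16
G :  0  1  0  1  0  1  2  3  2  3  2  3  4  0  1  0  1
G_A(16) = 1.
Stack B, S = {1, 5}:
G(0) = 0
G(1) = mex{0} = 1
G(2) = mex{1} = 0
G(3) = mex{0} = 1
G(4) = mex{1} = 0
G(5) = mex{0,0} = 1
G(6) = mex{1,1} = 0
G(7) = mex{0,0} = 1
G(8) = mex{1,1} = 0
G(9) = mex{0,0} = 1
G(10) = mex{1,1} = 0
G(11) = mex{0,0} = 1
G(12) = mex{1,1} = 0
G(13) = mex{0,0} = 1
G(14) = mex{1,1} = 0
G(15) = mex{0,0} = 1
G(16) = mex{1,1} = 0
G(17) = mex{0,0} = 1
G(18) = mex{1,1} = 0
G(19) = mex{0,0} = 1
G(20) = mex{1,1} = 0
G_B(20) = 0.
Stack C, S = {2, 3, 4, 8, 9}:
G(0) = 0
G(1) = mex{} = 0
G(2) = mex{0} = 1
G(3) = mex{0,0} = 1
G(4) = mex{1,0,0} = 2
G(5) = mex{1,1,0} = 2
G(6) = mex{2,1,1} = 0
G(7) = mex{2,2,1} = 0
G(8) = mex{0,2,2,0} = 1
G(9) = mex{0,0,2,0,0} = 1
G(10) = mex{1,0,0,1,0} = 2
G(11) = mex{1,1,0,1,1} = 2
G(12) = mex{2,1,1,2,1} = 0
G(13) = mex{2,2,1,2,2} = 0
G(14) = mex{0,2,2,0,2} = 1
G(15) = mex{0,0,2,0,0} = 1
G(16) = mex{1,0,0,1,0} = 2
G(17) = mex{1,1,0,1,1} = 2
G_C(17) = 2.
Combined Grundy value = 1 ⊕ 0 ⊕ 2 = 3.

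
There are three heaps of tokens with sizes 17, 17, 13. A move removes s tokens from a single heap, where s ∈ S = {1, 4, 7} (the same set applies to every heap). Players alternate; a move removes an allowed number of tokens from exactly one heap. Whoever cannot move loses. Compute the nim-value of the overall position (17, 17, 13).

All heaps use S = {1, 4, 7}:
n :  0  1  2  3  4  5  6  7  8  9 10 11 12 13 14 15 16 17
G :  0  1  0  1  2  0  1  2  0  1  0  1  2  0  1  2  0  1
Heap A: G(17) = 1.
Heap B: G(17) = 1.
Heap C: G(13) = 0.
Combined Grundy value = 1 ⊕ 1 ⊕ 0 = 0.

0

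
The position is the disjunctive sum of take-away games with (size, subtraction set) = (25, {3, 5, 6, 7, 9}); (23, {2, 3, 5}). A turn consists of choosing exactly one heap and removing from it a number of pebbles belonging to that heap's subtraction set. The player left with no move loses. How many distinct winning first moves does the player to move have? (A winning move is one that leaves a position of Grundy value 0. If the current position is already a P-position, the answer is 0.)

2

Heap A, S = {3, 5, 6, 7, 9}:
G(0) = 0
G(1) = mex{} = 0
G(2) = mex{} = 0
G(3) = mex{0} = 1
G(4) = mex{0} = 1
G(5) = mex{0,0} = 1
G(6) = mex{1,0,0} = 2
G(7) = mex{1,0,0,0} = 2
G(8) = mex{1,1,0,0} = 2
G(9) = mex{2,1,1,0,0} = 3
G(10) = mex{2,1,1,1,0} = 3
G(11) = mex{2,2,1,1,0} = 3
G(12) = mex{3,2,2,1,1} = 0
G(13) = mex{3,2,2,2,1} = 0
G(14) = mex{3,3,2,2,1} = 0
G(15) = mex{0,3,3,2,2} = 1
G(16) = mex{0,3,3,3,2} = 1
G(17) = mex{0,0,3,3,2} = 1
G(18) = mex{1,0,0,3,3} = 2
G(19) = mex{1,0,0,0,3} = 2
G(20) = mex{1,1,0,0,3} = 2
G(21) = mex{2,1,1,0,0} = 3
G(22) = mex{2,1,1,1,0} = 3
G(23) = mex{2,2,1,1,0} = 3
G(24) = mex{3,2,2,1,1} = 0
G(25) = mex{3,2,2,2,1} = 0
G_A(25) = 0.
Heap B, S = {2, 3, 5}:
n :  0  1  2  3  4  5  6  7  8  9 10 11 12 13 14 15 16 17 18 19 20 21 22 23
G :  0  0  1  1  2  2  3  0  0  1  1  2  2  3  0  0  1  1  2  2  3  0  0  1
G_B(23) = 1.
Combined Grundy value = 0 ⊕ 1 = 1.
A winning move leaves total XOR = 0, i.e. changes one component's Grundy value g to g ⊕ X where X is the current total.
Heap A: need g' = 0⊕1 = 1. Options: 25−3→G=3, 25−5→G=2, 25−6→G=2, 25−7→G=2, 25−9→G=1. Hits: 1.
Heap B: need g' = 1⊕1 = 0. Options: 23−2→G=0, 23−3→G=3, 23−5→G=2. Hits: 1.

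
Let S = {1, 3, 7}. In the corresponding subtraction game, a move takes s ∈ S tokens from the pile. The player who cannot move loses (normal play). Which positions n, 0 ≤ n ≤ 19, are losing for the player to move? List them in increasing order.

0, 2, 4, 6, 8, 10, 12, 14, 16, 18

G(0) = 0
G(1) = mex{0} = 1
G(2) = mex{1} = 0
G(3) = mex{0,0} = 1
G(4) = mex{1,1} = 0
G(5) = mex{0,0} = 1
G(6) = mex{1,1} = 0
G(7) = mex{0,0,0} = 1
G(8) = mex{1,1,1} = 0
G(9) = mex{0,0,0} = 1
G(10) = mex{1,1,1} = 0
G(11) = mex{0,0,0} = 1
G(12) = mex{1,1,1} = 0
G(13) = mex{0,0,0} = 1
G(14) = mex{1,1,1} = 0
G(15) = mex{0,0,0} = 1
G(16) = mex{1,1,1} = 0
G(17) = mex{0,0,0} = 1
G(18) = mex{1,1,1} = 0
G(19) = mex{0,0,0} = 1
P-positions are exactly the n with G(n) = 0.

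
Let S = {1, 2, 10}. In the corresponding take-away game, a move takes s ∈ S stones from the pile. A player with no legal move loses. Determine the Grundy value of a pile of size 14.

n :  0  1  2  3  4  5  6  7  8  9 10 11 12 13 14
G :  0  1  2  0  1  2  0  1  2  0  1  2  0  1  2

2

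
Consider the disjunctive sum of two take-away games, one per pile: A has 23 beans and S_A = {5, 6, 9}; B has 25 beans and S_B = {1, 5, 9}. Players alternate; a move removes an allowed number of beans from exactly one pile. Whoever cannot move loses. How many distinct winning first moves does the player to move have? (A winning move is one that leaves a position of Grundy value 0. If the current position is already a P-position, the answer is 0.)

0

Pile A, S = {5, 6, 9}:
n :  0  1  2  3  4  5  6  7  8  9 10 11 12 13 14 15 16 17 18 19 20 21 22 23
G :  0  0  0  0  0  1  1  1  1  1  2  2  2  2  0  0  0  0  0  1  1  1  1  1
G_A(23) = 1.
Pile B, S = {1, 5, 9}:
G(0) = 0
G(1) = mex{0} = 1
G(2) = mex{1} = 0
G(3) = mex{0} = 1
G(4) = mex{1} = 0
G(5) = mex{0,0} = 1
G(6) = mex{1,1} = 0
G(7) = mex{0,0} = 1
G(8) = mex{1,1} = 0
G(9) = mex{0,0,0} = 1
G(10) = mex{1,1,1} = 0
G(11) = mex{0,0,0} = 1
G(12) = mex{1,1,1} = 0
G(13) = mex{0,0,0} = 1
G(14) = mex{1,1,1} = 0
G(15) = mex{0,0,0} = 1
G(16) = mex{1,1,1} = 0
G(17) = mex{0,0,0} = 1
G(18) = mex{1,1,1} = 0
G(19) = mex{0,0,0} = 1
G(20) = mex{1,1,1} = 0
G(21) = mex{0,0,0} = 1
G(22) = mex{1,1,1} = 0
G(23) = mex{0,0,0} = 1
G(24) = mex{1,1,1} = 0
G(25) = mex{0,0,0} = 1
G_B(25) = 1.
Combined Grundy value = 1 ⊕ 1 = 0.
A winning move leaves total XOR = 0, i.e. changes one component's Grundy value g to g ⊕ X where X is the current total.
Pile A: target g' = 1⊕0 = 1, but every legal move changes the Grundy value (mex property), so 0 moves.
Pile B: target g' = 1⊕0 = 1, but every legal move changes the Grundy value (mex property), so 0 moves.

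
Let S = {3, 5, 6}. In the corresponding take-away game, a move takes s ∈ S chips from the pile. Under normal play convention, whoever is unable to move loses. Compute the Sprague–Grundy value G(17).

2

n :  0  1  2  3  4  5  6  7  8  9 10 11 12 13 14 15 16 17
G :  0  0  0  1  1  1  2  2  2  0  0  0  1  1  1  2  2  2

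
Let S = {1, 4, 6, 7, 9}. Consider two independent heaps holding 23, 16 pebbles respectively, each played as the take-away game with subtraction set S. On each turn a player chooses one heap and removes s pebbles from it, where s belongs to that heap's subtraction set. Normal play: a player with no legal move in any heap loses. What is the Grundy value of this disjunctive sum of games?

All heaps use S = {1, 4, 6, 7, 9}:
n :  0  1  2  3  4  5  6  7  8  9 10 11 12 13 14 15 16 17 18 19 20 21 22 23
G :  0  1  0  1  2  0  1  2  3  2  0  1  2  0  1  0  1  2  0  1  2  3  2  0
Heap A: G(23) = 0.
Heap B: G(16) = 1.
Combined Grundy value = 0 ⊕ 1 = 1.

1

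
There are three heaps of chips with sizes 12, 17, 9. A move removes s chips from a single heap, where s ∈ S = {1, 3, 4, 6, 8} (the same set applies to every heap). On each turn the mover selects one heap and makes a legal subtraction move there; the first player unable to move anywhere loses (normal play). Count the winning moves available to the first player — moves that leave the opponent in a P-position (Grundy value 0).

2

All heaps use S = {1, 3, 4, 6, 8}:
n :  0  1  2  3  4  5  6  7  8  9 10 11 12 13 14 15 16 17
G :  0  1  0  1  2  3  2  0  1  0  1  2  3  2  0  1  0  1
Heap A: G(12) = 3.
Heap B: G(17) = 1.
Heap C: G(9) = 0.
Combined Grundy value = 3 ⊕ 1 ⊕ 0 = 2.
A winning move leaves total XOR = 0, i.e. changes one component's Grundy value g to g ⊕ X where X is the current total.
Heap A: need g' = 3⊕2 = 1. Options: 12−1→G=2, 12−3→G=0, 12−4→G=1, 12−6→G=2, 12−8→G=2. Hits: 1.
Heap B: need g' = 1⊕2 = 3. Options: 17−1→G=0, 17−3→G=0, 17−4→G=2, 17−6→G=2, 17−8→G=0. Hits: 0.
Heap C: need g' = 0⊕2 = 2. Options: 9−1→G=1, 9−3→G=2, 9−4→G=3, 9−6→G=1, 9−8→G=1. Hits: 1.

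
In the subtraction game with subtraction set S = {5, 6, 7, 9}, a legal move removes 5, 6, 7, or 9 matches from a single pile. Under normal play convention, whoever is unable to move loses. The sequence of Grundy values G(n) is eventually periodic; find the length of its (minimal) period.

n :  0  1  2  3  4  5  6  7  8  9 10 11 12 13 14 15 16 17 18 19 20 21 22 23 24 25 26 27 28 29
G :  0  0  0  0  0  1  1  1  1  1  2  2  2  2  0  0  0  0  0  1  1  1  1  1  2  2  2  2  0  0
G(n+14) = G(n) holds for n = 0,…,8 (a full window of length max(S) = 9), so the sequence is purely periodic with period 14.

14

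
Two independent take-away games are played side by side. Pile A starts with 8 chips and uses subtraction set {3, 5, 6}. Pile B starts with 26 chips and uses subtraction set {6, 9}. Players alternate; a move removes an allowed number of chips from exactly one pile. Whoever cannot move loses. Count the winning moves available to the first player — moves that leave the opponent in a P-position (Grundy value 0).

2

Pile A, S = {3, 5, 6}:
G(0) = 0
G(1) = mex{} = 0
G(2) = mex{} = 0
G(3) = mex{0} = 1
G(4) = mex{0} = 1
G(5) = mex{0,0} = 1
G(6) = mex{1,0,0} = 2
G(7) = mex{1,0,0} = 2
G(8) = mex{1,1,0} = 2
G_A(8) = 2.
Pile B, S = {6, 9}:
n :  0  1  2  3  4  5  6  7  8  9 10 11 12 13 14 15 16 17 18 19 20 21 22 23 24 25 26
G :  0  0  0  0  0  0  1  1  1  1  1  1  2  2  2  0  0  0  0  0  0  1  1  1  1  1  1
G_B(26) = 1.
Combined Grundy value = 2 ⊕ 1 = 3.
A winning move leaves total XOR = 0, i.e. changes one component's Grundy value g to g ⊕ X where X is the current total.
Pile A: need g' = 2⊕3 = 1. Options: 8−3→G=1, 8−5→G=1, 8−6→G=0. Hits: 2.
Pile B: need g' = 1⊕3 = 2. Options: 26−6→G=0, 26−9→G=0. Hits: 0.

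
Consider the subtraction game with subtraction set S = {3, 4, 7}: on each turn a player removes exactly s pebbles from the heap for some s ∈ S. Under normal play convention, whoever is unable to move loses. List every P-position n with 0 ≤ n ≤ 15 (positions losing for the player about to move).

0, 1, 2, 10, 11, 12

n :  0  1  2  3  4  5  6  7  8  9 10 11 12 13 14 15
G :  0  0  0  1  1  1  2  2  2  3  0  0  0  1  1  1
P-positions are exactly the n with G(n) = 0.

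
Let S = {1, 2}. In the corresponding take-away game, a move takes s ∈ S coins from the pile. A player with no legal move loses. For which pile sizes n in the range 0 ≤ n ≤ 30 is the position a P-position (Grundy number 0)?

0, 3, 6, 9, 12, 15, 18, 21, 24, 27, 30

G(0) = 0
G(1) = mex{0} = 1
G(2) = mex{1,0} = 2
G(3) = mex{2,1} = 0
G(4) = mex{0,2} = 1
G(5) = mex{1,0} = 2
G(6) = mex{2,1} = 0
G(7) = mex{0,2} = 1
G(8) = mex{1,0} = 2
G(9) = mex{2,1} = 0
G(10) = mex{0,2} = 1
G(11) = mex{1,0} = 2
G(12) = mex{2,1} = 0
G(13) = mex{0,2} = 1
G(14) = mex{1,0} = 2
G(15) = mex{2,1} = 0
G(16) = mex{0,2} = 1
G(17) = mex{1,0} = 2
G(18) = mex{2,1} = 0
G(19) = mex{0,2} = 1
G(20) = mex{1,0} = 2
G(21) = mex{2,1} = 0
G(22) = mex{0,2} = 1
G(23) = mex{1,0} = 2
G(24) = mex{2,1} = 0
G(25) = mex{0,2} = 1
G(26) = mex{1,0} = 2
G(27) = mex{2,1} = 0
G(28) = mex{0,2} = 1
G(29) = mex{1,0} = 2
G(30) = mex{2,1} = 0
P-positions are exactly the n with G(n) = 0.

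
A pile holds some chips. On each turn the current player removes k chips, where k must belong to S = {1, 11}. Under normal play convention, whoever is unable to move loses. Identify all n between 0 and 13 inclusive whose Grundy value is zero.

0, 2, 4, 6, 8, 10, 12

G(0) = 0
G(1) = mex{0} = 1
G(2) = mex{1} = 0
G(3) = mex{0} = 1
G(4) = mex{1} = 0
G(5) = mex{0} = 1
G(6) = mex{1} = 0
G(7) = mex{0} = 1
G(8) = mex{1} = 0
G(9) = mex{0} = 1
G(10) = mex{1} = 0
G(11) = mex{0,0} = 1
G(12) = mex{1,1} = 0
G(13) = mex{0,0} = 1
P-positions are exactly the n with G(n) = 0.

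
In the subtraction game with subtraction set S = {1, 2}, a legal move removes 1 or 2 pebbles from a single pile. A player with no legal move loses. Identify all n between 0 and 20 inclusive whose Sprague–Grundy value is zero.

G(0) = 0
G(1) = mex{0} = 1
G(2) = mex{1,0} = 2
G(3) = mex{2,1} = 0
G(4) = mex{0,2} = 1
G(5) = mex{1,0} = 2
G(6) = mex{2,1} = 0
G(7) = mex{0,2} = 1
G(8) = mex{1,0} = 2
G(9) = mex{2,1} = 0
G(10) = mex{0,2} = 1
G(11) = mex{1,0} = 2
G(12) = mex{2,1} = 0
G(13) = mex{0,2} = 1
G(14) = mex{1,0} = 2
G(15) = mex{2,1} = 0
G(16) = mex{0,2} = 1
G(17) = mex{1,0} = 2
G(18) = mex{2,1} = 0
G(19) = mex{0,2} = 1
G(20) = mex{1,0} = 2
P-positions are exactly the n with G(n) = 0.

0, 3, 6, 9, 12, 15, 18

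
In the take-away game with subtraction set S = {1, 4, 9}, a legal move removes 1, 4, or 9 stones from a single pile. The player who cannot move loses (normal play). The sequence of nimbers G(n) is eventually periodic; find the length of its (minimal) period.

G(0) = 0
G(1) = mex{0} = 1
G(2) = mex{1} = 0
G(3) = mex{0} = 1
G(4) = mex{1,0} = 2
G(5) = mex{2,1} = 0
G(6) = mex{0,0} = 1
G(7) = mex{1,1} = 0
G(8) = mex{0,2} = 1
G(9) = mex{1,0,0} = 2
G(10) = mex{2,1,1} = 0
G(11) = mex{0,0,0} = 1
G(12) = mex{1,1,1} = 0
G(13) = mex{0,2,2} = 1
G(14) = mex{1,0,0} = 2
G(15) = mex{2,1,1} = 0
G(n+5) = G(n) holds for n = 0,…,8 (a full window of length max(S) = 9), so the sequence is purely periodic with period 5.

5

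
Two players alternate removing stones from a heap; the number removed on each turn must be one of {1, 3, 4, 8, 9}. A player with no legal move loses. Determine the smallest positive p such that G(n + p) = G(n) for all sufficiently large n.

12

n :  0  1  2  3  4  5  6  7  8  9 10 11 12 13 14 15 16 17 18 19 20 21 22 23 24 25
G :  0  1  0  1  2  3  2  0  1  4  3  2  0  1  0  1  2  3  2  0  1  4  3  2  0  1
G(n+12) = G(n) holds for n = 0,…,8 (a full window of length max(S) = 9), so the sequence is purely periodic with period 12.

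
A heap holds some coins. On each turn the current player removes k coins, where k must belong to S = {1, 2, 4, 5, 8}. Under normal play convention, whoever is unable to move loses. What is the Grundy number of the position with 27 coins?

0

n :  0  1  2  3  4  5  6  7  8  9 10 11 12 13 14 15 16 17 18 19 20 21 22 23 24 25 26 27
G :  0  1  2  0  1  2  0  1  2  0  1  2  0  1  2  0  1  2  0  1  2  0  1  2  0  1  2  0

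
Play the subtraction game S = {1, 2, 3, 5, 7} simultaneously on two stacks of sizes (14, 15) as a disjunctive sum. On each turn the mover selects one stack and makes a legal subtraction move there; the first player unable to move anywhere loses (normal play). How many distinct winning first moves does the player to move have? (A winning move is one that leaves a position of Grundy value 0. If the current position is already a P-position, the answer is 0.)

4

All stacks use S = {1, 2, 3, 5, 7}:
n :  0  1  2  3  4  5  6  7  8  9 10 11 12 13 14 15
G :  0  1  2  3  0  1  2  3  0  1  2  3  0  1  2  3
Stack A: G(14) = 2.
Stack B: G(15) = 3.
Combined Grundy value = 2 ⊕ 3 = 1.
A winning move leaves total XOR = 0, i.e. changes one component's Grundy value g to g ⊕ X where X is the current total.
Stack A: need g' = 2⊕1 = 3. Options: 14−1→G=1, 14−2→G=0, 14−3→G=3, 14−5→G=1, 14−7→G=3. Hits: 2.
Stack B: need g' = 3⊕1 = 2. Options: 15−1→G=2, 15−2→G=1, 15−3→G=0, 15−5→G=2, 15−7→G=0. Hits: 2.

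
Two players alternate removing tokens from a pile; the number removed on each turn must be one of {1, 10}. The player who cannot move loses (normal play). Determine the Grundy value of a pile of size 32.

2

G(0) = 0
G(1) = mex{0} = 1
G(2) = mex{1} = 0
G(3) = mex{0} = 1
G(4) = mex{1} = 0
G(5) = mex{0} = 1
G(6) = mex{1} = 0
G(7) = mex{0} = 1
G(8) = mex{1} = 0
G(9) = mex{0} = 1
G(10) = mex{1,0} = 2
G(11) = mex{2,1} = 0
G(12) = mex{0,0} = 1
G(13) = mex{1,1} = 0
G(14) = mex{0,0} = 1
G(15) = mex{1,1} = 0
G(16) = mex{0,0} = 1
G(17) = mex{1,1} = 0
G(18) = mex{0,0} = 1
G(19) = mex{1,1} = 0
G(20) = mex{0,2} = 1
G(21) = mex{1,0} = 2
G(22) = mex{2,1} = 0
G(23) = mex{0,0} = 1
G(24) = mex{1,1} = 0
G(25) = mex{0,0} = 1
G(26) = mex{1,1} = 0
G(27) = mex{0,0} = 1
G(28) = mex{1,1} = 0
G(29) = mex{0,0} = 1
G(30) = mex{1,1} = 0
G(31) = mex{0,2} = 1
G(32) = mex{1,0} = 2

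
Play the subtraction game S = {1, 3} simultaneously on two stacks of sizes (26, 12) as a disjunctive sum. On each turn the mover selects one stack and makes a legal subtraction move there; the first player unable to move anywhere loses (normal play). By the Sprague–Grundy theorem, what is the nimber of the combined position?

0

All stacks use S = {1, 3}:
G(0) = 0
G(1) = mex{0} = 1
G(2) = mex{1} = 0
G(3) = mex{0,0} = 1
G(4) = mex{1,1} = 0
G(5) = mex{0,0} = 1
G(6) = mex{1,1} = 0
G(7) = mex{0,0} = 1
G(8) = mex{1,1} = 0
G(9) = mex{0,0} = 1
G(10) = mex{1,1} = 0
G(11) = mex{0,0} = 1
G(12) = mex{1,1} = 0
G(13) = mex{0,0} = 1
G(14) = mex{1,1} = 0
G(15) = mex{0,0} = 1
G(16) = mex{1,1} = 0
G(17) = mex{0,0} = 1
G(18) = mex{1,1} = 0
G(19) = mex{0,0} = 1
G(20) = mex{1,1} = 0
G(21) = mex{0,0} = 1
G(22) = mex{1,1} = 0
G(23) = mex{0,0} = 1
G(24) = mex{1,1} = 0
G(25) = mex{0,0} = 1
G(26) = mex{1,1} = 0
Stack A: G(26) = 0.
Stack B: G(12) = 0.
Combined Grundy value = 0 ⊕ 0 = 0.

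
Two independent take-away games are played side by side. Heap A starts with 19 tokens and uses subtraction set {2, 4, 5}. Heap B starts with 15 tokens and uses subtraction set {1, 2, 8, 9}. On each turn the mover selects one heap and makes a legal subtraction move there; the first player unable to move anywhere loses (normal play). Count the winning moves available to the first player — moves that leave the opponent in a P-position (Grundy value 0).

Heap A, S = {2, 4, 5}:
n :  0  1  2  3  4  5  6  7  8  9 10 11 12 13 14 15 16 17 18 19
G :  0  0  1  1  2  2  3  0  0  1  1  2  2  3  0  0  1  1  2  2
G_A(19) = 2.
Heap B, S = {1, 2, 8, 9}:
n :  0  1  2  3  4  5  6  7  8  9 10 11 12 13 14 15
G :  0  1  2  0  1  2  0  1  2  3  0  1  2  0  1  2
G_B(15) = 2.
Combined Grundy value = 2 ⊕ 2 = 0.
A winning move leaves total XOR = 0, i.e. changes one component's Grundy value g to g ⊕ X where X is the current total.
Heap A: target g' = 2⊕0 = 2, but every legal move changes the Grundy value (mex property), so 0 moves.
Heap B: target g' = 2⊕0 = 2, but every legal move changes the Grundy value (mex property), so 0 moves.

0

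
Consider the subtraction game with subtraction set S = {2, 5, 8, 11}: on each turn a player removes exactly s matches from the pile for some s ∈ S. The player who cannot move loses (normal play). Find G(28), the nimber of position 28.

1

G(0) = 0
G(1) = mex{} = 0
G(2) = mex{0} = 1
G(3) = mex{0} = 1
G(4) = mex{1} = 0
G(5) = mex{1,0} = 2
G(6) = mex{0,0} = 1
G(7) = mex{2,1} = 0
G(8) = mex{1,1,0} = 2
G(9) = mex{0,0,0} = 1
G(10) = mex{2,2,1} = 0
G(11) = mex{1,1,1,0} = 2
G(12) = mex{0,0,0,0} = 1
G(13) = mex{2,2,2,1} = 0
G(14) = mex{1,1,1,1} = 0
G(15) = mex{0,0,0,0} = 1
G(16) = mex{0,2,2,2} = 1
G(17) = mex{1,1,1,1} = 0
G(18) = mex{1,0,0,0} = 2
G(19) = mex{0,0,2,2} = 1
G(20) = mex{2,1,1,1} = 0
G(21) = mex{1,1,0,0} = 2
G(22) = mex{0,0,0,2} = 1
G(23) = mex{2,2,1,1} = 0
G(24) = mex{1,1,1,0} = 2
G(25) = mex{0,0,0,0} = 1
G(26) = mex{2,2,2,1} = 0
G(27) = mex{1,1,1,1} = 0
G(28) = mex{0,0,0,0} = 1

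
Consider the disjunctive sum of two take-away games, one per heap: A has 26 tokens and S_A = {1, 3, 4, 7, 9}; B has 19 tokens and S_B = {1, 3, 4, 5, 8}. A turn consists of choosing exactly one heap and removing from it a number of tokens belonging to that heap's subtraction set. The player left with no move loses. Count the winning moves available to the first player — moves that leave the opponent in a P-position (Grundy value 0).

Heap A, S = {1, 3, 4, 7, 9}:
G(0) = 0
G(1) = mex{0} = 1
G(2) = mex{1} = 0
G(3) = mex{0,0} = 1
G(4) = mex{1,1,0} = 2
G(5) = mex{2,0,1} = 3
G(6) = mex{3,1,0} = 2
G(7) = mex{2,2,1,0} = 3
G(8) = mex{3,3,2,1} = 0
G(9) = mex{0,2,3,0,0} = 1
G(10) = mex{1,3,2,1,1} = 0
G(11) = mex{0,0,3,2,0} = 1
G(12) = mex{1,1,0,3,1} = 2
G(13) = mex{2,0,1,2,2} = 3
G(14) = mex{3,1,0,3,3} = 2
G(15) = mex{2,2,1,0,2} = 3
G(16) = mex{3,3,2,1,3} = 0
G(17) = mex{0,2,3,0,0} = 1
G(18) = mex{1,3,2,1,1} = 0
G(19) = mex{0,0,3,2,0} = 1
G(20) = mex{1,1,0,3,1} = 2
G(21) = mex{2,0,1,2,2} = 3
G(22) = mex{3,1,0,3,3} = 2
G(23) = mex{2,2,1,0,2} = 3
G(24) = mex{3,3,2,1,3} = 0
G(25) = mex{0,2,3,0,0} = 1
G(26) = mex{1,3,2,1,1} = 0
G_A(26) = 0.
Heap B, S = {1, 3, 4, 5, 8}:
G(0) = 0
G(1) = mex{0} = 1
G(2) = mex{1} = 0
G(3) = mex{0,0} = 1
G(4) = mex{1,1,0} = 2
G(5) = mex{2,0,1,0} = 3
G(6) = mex{3,1,0,1} = 2
G(7) = mex{2,2,1,0} = 3
G(8) = mex{3,3,2,1,0} = 4
G(9) = mex{4,2,3,2,1} = 0
G(10) = mex{0,3,2,3,0} = 1
G(11) = mex{1,4,3,2,1} = 0
G(12) = mex{0,0,4,3,2} = 1
G(13) = mex{1,1,0,4,3} = 2
G(14) = mex{2,0,1,0,2} = 3
G(15) = mex{3,1,0,1,3} = 2
G(16) = mex{2,2,1,0,4} = 3
G(17) = mex{3,3,2,1,0} = 4
G(18) = mex{4,2,3,2,1} = 0
G(19) = mex{0,3,2,3,0} = 1
G_B(19) = 1.
Combined Grundy value = 0 ⊕ 1 = 1.
A winning move leaves total XOR = 0, i.e. changes one component's Grundy value g to g ⊕ X where X is the current total.
Heap A: need g' = 0⊕1 = 1. Options: 26−1→G=1, 26−3→G=3, 26−4→G=2, 26−7→G=1, 26−9→G=1. Hits: 3.
Heap B: need g' = 1⊕1 = 0. Options: 19−1→G=0, 19−3→G=3, 19−4→G=2, 19−5→G=3, 19−8→G=0. Hits: 2.

5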